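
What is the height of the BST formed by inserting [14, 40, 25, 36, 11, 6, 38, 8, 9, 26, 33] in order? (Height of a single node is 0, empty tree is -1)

Insertion order: [14, 40, 25, 36, 11, 6, 38, 8, 9, 26, 33]
Tree (level-order array): [14, 11, 40, 6, None, 25, None, None, 8, None, 36, None, 9, 26, 38, None, None, None, 33]
Compute height bottom-up (empty subtree = -1):
  height(9) = 1 + max(-1, -1) = 0
  height(8) = 1 + max(-1, 0) = 1
  height(6) = 1 + max(-1, 1) = 2
  height(11) = 1 + max(2, -1) = 3
  height(33) = 1 + max(-1, -1) = 0
  height(26) = 1 + max(-1, 0) = 1
  height(38) = 1 + max(-1, -1) = 0
  height(36) = 1 + max(1, 0) = 2
  height(25) = 1 + max(-1, 2) = 3
  height(40) = 1 + max(3, -1) = 4
  height(14) = 1 + max(3, 4) = 5
Height = 5


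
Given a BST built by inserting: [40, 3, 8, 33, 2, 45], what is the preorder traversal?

Tree insertion order: [40, 3, 8, 33, 2, 45]
Tree (level-order array): [40, 3, 45, 2, 8, None, None, None, None, None, 33]
Preorder traversal: [40, 3, 2, 8, 33, 45]


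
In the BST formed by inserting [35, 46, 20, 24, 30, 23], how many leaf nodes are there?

Tree built from: [35, 46, 20, 24, 30, 23]
Tree (level-order array): [35, 20, 46, None, 24, None, None, 23, 30]
Rule: A leaf has 0 children.
Per-node child counts:
  node 35: 2 child(ren)
  node 20: 1 child(ren)
  node 24: 2 child(ren)
  node 23: 0 child(ren)
  node 30: 0 child(ren)
  node 46: 0 child(ren)
Matching nodes: [23, 30, 46]
Count of leaf nodes: 3


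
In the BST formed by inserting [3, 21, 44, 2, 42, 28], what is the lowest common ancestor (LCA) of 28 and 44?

Tree insertion order: [3, 21, 44, 2, 42, 28]
Tree (level-order array): [3, 2, 21, None, None, None, 44, 42, None, 28]
In a BST, the LCA of p=28, q=44 is the first node v on the
root-to-leaf path with p <= v <= q (go left if both < v, right if both > v).
Walk from root:
  at 3: both 28 and 44 > 3, go right
  at 21: both 28 and 44 > 21, go right
  at 44: 28 <= 44 <= 44, this is the LCA
LCA = 44


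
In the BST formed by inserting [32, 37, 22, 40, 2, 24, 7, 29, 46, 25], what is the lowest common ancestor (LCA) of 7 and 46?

Tree insertion order: [32, 37, 22, 40, 2, 24, 7, 29, 46, 25]
Tree (level-order array): [32, 22, 37, 2, 24, None, 40, None, 7, None, 29, None, 46, None, None, 25]
In a BST, the LCA of p=7, q=46 is the first node v on the
root-to-leaf path with p <= v <= q (go left if both < v, right if both > v).
Walk from root:
  at 32: 7 <= 32 <= 46, this is the LCA
LCA = 32


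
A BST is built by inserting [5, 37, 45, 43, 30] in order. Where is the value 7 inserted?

Starting tree (level order): [5, None, 37, 30, 45, None, None, 43]
Insertion path: 5 -> 37 -> 30
Result: insert 7 as left child of 30
Final tree (level order): [5, None, 37, 30, 45, 7, None, 43]


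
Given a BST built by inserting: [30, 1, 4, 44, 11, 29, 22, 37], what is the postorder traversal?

Tree insertion order: [30, 1, 4, 44, 11, 29, 22, 37]
Tree (level-order array): [30, 1, 44, None, 4, 37, None, None, 11, None, None, None, 29, 22]
Postorder traversal: [22, 29, 11, 4, 1, 37, 44, 30]


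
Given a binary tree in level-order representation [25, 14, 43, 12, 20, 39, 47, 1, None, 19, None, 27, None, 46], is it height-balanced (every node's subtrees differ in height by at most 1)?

Tree (level-order array): [25, 14, 43, 12, 20, 39, 47, 1, None, 19, None, 27, None, 46]
Definition: a tree is height-balanced if, at every node, |h(left) - h(right)| <= 1 (empty subtree has height -1).
Bottom-up per-node check:
  node 1: h_left=-1, h_right=-1, diff=0 [OK], height=0
  node 12: h_left=0, h_right=-1, diff=1 [OK], height=1
  node 19: h_left=-1, h_right=-1, diff=0 [OK], height=0
  node 20: h_left=0, h_right=-1, diff=1 [OK], height=1
  node 14: h_left=1, h_right=1, diff=0 [OK], height=2
  node 27: h_left=-1, h_right=-1, diff=0 [OK], height=0
  node 39: h_left=0, h_right=-1, diff=1 [OK], height=1
  node 46: h_left=-1, h_right=-1, diff=0 [OK], height=0
  node 47: h_left=0, h_right=-1, diff=1 [OK], height=1
  node 43: h_left=1, h_right=1, diff=0 [OK], height=2
  node 25: h_left=2, h_right=2, diff=0 [OK], height=3
All nodes satisfy the balance condition.
Result: Balanced


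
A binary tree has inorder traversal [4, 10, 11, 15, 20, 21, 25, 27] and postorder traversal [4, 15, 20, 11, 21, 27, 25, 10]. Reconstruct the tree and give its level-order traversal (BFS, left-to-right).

Inorder:   [4, 10, 11, 15, 20, 21, 25, 27]
Postorder: [4, 15, 20, 11, 21, 27, 25, 10]
Algorithm: postorder visits root last, so walk postorder right-to-left;
each value is the root of the current inorder slice — split it at that
value, recurse on the right subtree first, then the left.
Recursive splits:
  root=10; inorder splits into left=[4], right=[11, 15, 20, 21, 25, 27]
  root=25; inorder splits into left=[11, 15, 20, 21], right=[27]
  root=27; inorder splits into left=[], right=[]
  root=21; inorder splits into left=[11, 15, 20], right=[]
  root=11; inorder splits into left=[], right=[15, 20]
  root=20; inorder splits into left=[15], right=[]
  root=15; inorder splits into left=[], right=[]
  root=4; inorder splits into left=[], right=[]
Reconstructed level-order: [10, 4, 25, 21, 27, 11, 20, 15]


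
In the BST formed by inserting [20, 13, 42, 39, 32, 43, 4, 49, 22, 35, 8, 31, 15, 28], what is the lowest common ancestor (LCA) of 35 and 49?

Tree insertion order: [20, 13, 42, 39, 32, 43, 4, 49, 22, 35, 8, 31, 15, 28]
Tree (level-order array): [20, 13, 42, 4, 15, 39, 43, None, 8, None, None, 32, None, None, 49, None, None, 22, 35, None, None, None, 31, None, None, 28]
In a BST, the LCA of p=35, q=49 is the first node v on the
root-to-leaf path with p <= v <= q (go left if both < v, right if both > v).
Walk from root:
  at 20: both 35 and 49 > 20, go right
  at 42: 35 <= 42 <= 49, this is the LCA
LCA = 42


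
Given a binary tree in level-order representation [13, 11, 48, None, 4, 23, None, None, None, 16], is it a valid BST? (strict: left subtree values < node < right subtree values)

Level-order array: [13, 11, 48, None, 4, 23, None, None, None, 16]
Validate using subtree bounds (lo, hi): at each node, require lo < value < hi,
then recurse left with hi=value and right with lo=value.
Preorder trace (stopping at first violation):
  at node 13 with bounds (-inf, +inf): OK
  at node 11 with bounds (-inf, 13): OK
  at node 4 with bounds (11, 13): VIOLATION
Node 4 violates its bound: not (11 < 4 < 13).
Result: Not a valid BST


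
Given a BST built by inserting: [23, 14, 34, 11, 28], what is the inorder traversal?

Tree insertion order: [23, 14, 34, 11, 28]
Tree (level-order array): [23, 14, 34, 11, None, 28]
Inorder traversal: [11, 14, 23, 28, 34]


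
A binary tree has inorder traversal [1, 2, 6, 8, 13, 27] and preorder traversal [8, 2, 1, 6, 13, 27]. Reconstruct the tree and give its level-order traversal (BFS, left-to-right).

Inorder:  [1, 2, 6, 8, 13, 27]
Preorder: [8, 2, 1, 6, 13, 27]
Algorithm: preorder visits root first, so consume preorder in order;
for each root, split the current inorder slice at that value into
left-subtree inorder and right-subtree inorder, then recurse.
Recursive splits:
  root=8; inorder splits into left=[1, 2, 6], right=[13, 27]
  root=2; inorder splits into left=[1], right=[6]
  root=1; inorder splits into left=[], right=[]
  root=6; inorder splits into left=[], right=[]
  root=13; inorder splits into left=[], right=[27]
  root=27; inorder splits into left=[], right=[]
Reconstructed level-order: [8, 2, 13, 1, 6, 27]


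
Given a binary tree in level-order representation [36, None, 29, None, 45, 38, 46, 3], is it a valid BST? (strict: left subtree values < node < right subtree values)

Level-order array: [36, None, 29, None, 45, 38, 46, 3]
Validate using subtree bounds (lo, hi): at each node, require lo < value < hi,
then recurse left with hi=value and right with lo=value.
Preorder trace (stopping at first violation):
  at node 36 with bounds (-inf, +inf): OK
  at node 29 with bounds (36, +inf): VIOLATION
Node 29 violates its bound: not (36 < 29 < +inf).
Result: Not a valid BST


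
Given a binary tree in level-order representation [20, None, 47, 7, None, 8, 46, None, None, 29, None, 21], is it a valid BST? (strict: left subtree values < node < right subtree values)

Level-order array: [20, None, 47, 7, None, 8, 46, None, None, 29, None, 21]
Validate using subtree bounds (lo, hi): at each node, require lo < value < hi,
then recurse left with hi=value and right with lo=value.
Preorder trace (stopping at first violation):
  at node 20 with bounds (-inf, +inf): OK
  at node 47 with bounds (20, +inf): OK
  at node 7 with bounds (20, 47): VIOLATION
Node 7 violates its bound: not (20 < 7 < 47).
Result: Not a valid BST


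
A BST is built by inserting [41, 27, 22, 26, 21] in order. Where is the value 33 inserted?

Starting tree (level order): [41, 27, None, 22, None, 21, 26]
Insertion path: 41 -> 27
Result: insert 33 as right child of 27
Final tree (level order): [41, 27, None, 22, 33, 21, 26]


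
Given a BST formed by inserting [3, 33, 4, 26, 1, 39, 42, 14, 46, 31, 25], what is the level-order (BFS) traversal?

Tree insertion order: [3, 33, 4, 26, 1, 39, 42, 14, 46, 31, 25]
Tree (level-order array): [3, 1, 33, None, None, 4, 39, None, 26, None, 42, 14, 31, None, 46, None, 25]
BFS from the root, enqueuing left then right child of each popped node:
  queue [3] -> pop 3, enqueue [1, 33], visited so far: [3]
  queue [1, 33] -> pop 1, enqueue [none], visited so far: [3, 1]
  queue [33] -> pop 33, enqueue [4, 39], visited so far: [3, 1, 33]
  queue [4, 39] -> pop 4, enqueue [26], visited so far: [3, 1, 33, 4]
  queue [39, 26] -> pop 39, enqueue [42], visited so far: [3, 1, 33, 4, 39]
  queue [26, 42] -> pop 26, enqueue [14, 31], visited so far: [3, 1, 33, 4, 39, 26]
  queue [42, 14, 31] -> pop 42, enqueue [46], visited so far: [3, 1, 33, 4, 39, 26, 42]
  queue [14, 31, 46] -> pop 14, enqueue [25], visited so far: [3, 1, 33, 4, 39, 26, 42, 14]
  queue [31, 46, 25] -> pop 31, enqueue [none], visited so far: [3, 1, 33, 4, 39, 26, 42, 14, 31]
  queue [46, 25] -> pop 46, enqueue [none], visited so far: [3, 1, 33, 4, 39, 26, 42, 14, 31, 46]
  queue [25] -> pop 25, enqueue [none], visited so far: [3, 1, 33, 4, 39, 26, 42, 14, 31, 46, 25]
Result: [3, 1, 33, 4, 39, 26, 42, 14, 31, 46, 25]


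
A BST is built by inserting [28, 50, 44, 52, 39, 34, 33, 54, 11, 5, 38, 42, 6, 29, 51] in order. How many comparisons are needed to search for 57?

Search path for 57: 28 -> 50 -> 52 -> 54
Found: False
Comparisons: 4


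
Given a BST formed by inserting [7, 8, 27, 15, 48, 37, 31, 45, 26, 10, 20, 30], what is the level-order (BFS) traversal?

Tree insertion order: [7, 8, 27, 15, 48, 37, 31, 45, 26, 10, 20, 30]
Tree (level-order array): [7, None, 8, None, 27, 15, 48, 10, 26, 37, None, None, None, 20, None, 31, 45, None, None, 30]
BFS from the root, enqueuing left then right child of each popped node:
  queue [7] -> pop 7, enqueue [8], visited so far: [7]
  queue [8] -> pop 8, enqueue [27], visited so far: [7, 8]
  queue [27] -> pop 27, enqueue [15, 48], visited so far: [7, 8, 27]
  queue [15, 48] -> pop 15, enqueue [10, 26], visited so far: [7, 8, 27, 15]
  queue [48, 10, 26] -> pop 48, enqueue [37], visited so far: [7, 8, 27, 15, 48]
  queue [10, 26, 37] -> pop 10, enqueue [none], visited so far: [7, 8, 27, 15, 48, 10]
  queue [26, 37] -> pop 26, enqueue [20], visited so far: [7, 8, 27, 15, 48, 10, 26]
  queue [37, 20] -> pop 37, enqueue [31, 45], visited so far: [7, 8, 27, 15, 48, 10, 26, 37]
  queue [20, 31, 45] -> pop 20, enqueue [none], visited so far: [7, 8, 27, 15, 48, 10, 26, 37, 20]
  queue [31, 45] -> pop 31, enqueue [30], visited so far: [7, 8, 27, 15, 48, 10, 26, 37, 20, 31]
  queue [45, 30] -> pop 45, enqueue [none], visited so far: [7, 8, 27, 15, 48, 10, 26, 37, 20, 31, 45]
  queue [30] -> pop 30, enqueue [none], visited so far: [7, 8, 27, 15, 48, 10, 26, 37, 20, 31, 45, 30]
Result: [7, 8, 27, 15, 48, 10, 26, 37, 20, 31, 45, 30]


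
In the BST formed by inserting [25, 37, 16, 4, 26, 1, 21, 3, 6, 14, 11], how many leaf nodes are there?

Tree built from: [25, 37, 16, 4, 26, 1, 21, 3, 6, 14, 11]
Tree (level-order array): [25, 16, 37, 4, 21, 26, None, 1, 6, None, None, None, None, None, 3, None, 14, None, None, 11]
Rule: A leaf has 0 children.
Per-node child counts:
  node 25: 2 child(ren)
  node 16: 2 child(ren)
  node 4: 2 child(ren)
  node 1: 1 child(ren)
  node 3: 0 child(ren)
  node 6: 1 child(ren)
  node 14: 1 child(ren)
  node 11: 0 child(ren)
  node 21: 0 child(ren)
  node 37: 1 child(ren)
  node 26: 0 child(ren)
Matching nodes: [3, 11, 21, 26]
Count of leaf nodes: 4


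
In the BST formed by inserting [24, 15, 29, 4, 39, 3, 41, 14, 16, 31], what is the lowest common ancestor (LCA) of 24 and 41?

Tree insertion order: [24, 15, 29, 4, 39, 3, 41, 14, 16, 31]
Tree (level-order array): [24, 15, 29, 4, 16, None, 39, 3, 14, None, None, 31, 41]
In a BST, the LCA of p=24, q=41 is the first node v on the
root-to-leaf path with p <= v <= q (go left if both < v, right if both > v).
Walk from root:
  at 24: 24 <= 24 <= 41, this is the LCA
LCA = 24


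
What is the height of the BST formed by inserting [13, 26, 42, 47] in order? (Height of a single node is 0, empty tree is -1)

Insertion order: [13, 26, 42, 47]
Tree (level-order array): [13, None, 26, None, 42, None, 47]
Compute height bottom-up (empty subtree = -1):
  height(47) = 1 + max(-1, -1) = 0
  height(42) = 1 + max(-1, 0) = 1
  height(26) = 1 + max(-1, 1) = 2
  height(13) = 1 + max(-1, 2) = 3
Height = 3


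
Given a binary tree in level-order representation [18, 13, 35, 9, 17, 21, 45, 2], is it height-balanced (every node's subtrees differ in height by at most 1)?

Tree (level-order array): [18, 13, 35, 9, 17, 21, 45, 2]
Definition: a tree is height-balanced if, at every node, |h(left) - h(right)| <= 1 (empty subtree has height -1).
Bottom-up per-node check:
  node 2: h_left=-1, h_right=-1, diff=0 [OK], height=0
  node 9: h_left=0, h_right=-1, diff=1 [OK], height=1
  node 17: h_left=-1, h_right=-1, diff=0 [OK], height=0
  node 13: h_left=1, h_right=0, diff=1 [OK], height=2
  node 21: h_left=-1, h_right=-1, diff=0 [OK], height=0
  node 45: h_left=-1, h_right=-1, diff=0 [OK], height=0
  node 35: h_left=0, h_right=0, diff=0 [OK], height=1
  node 18: h_left=2, h_right=1, diff=1 [OK], height=3
All nodes satisfy the balance condition.
Result: Balanced


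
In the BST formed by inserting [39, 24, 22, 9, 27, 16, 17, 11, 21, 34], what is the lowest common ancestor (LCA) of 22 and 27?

Tree insertion order: [39, 24, 22, 9, 27, 16, 17, 11, 21, 34]
Tree (level-order array): [39, 24, None, 22, 27, 9, None, None, 34, None, 16, None, None, 11, 17, None, None, None, 21]
In a BST, the LCA of p=22, q=27 is the first node v on the
root-to-leaf path with p <= v <= q (go left if both < v, right if both > v).
Walk from root:
  at 39: both 22 and 27 < 39, go left
  at 24: 22 <= 24 <= 27, this is the LCA
LCA = 24


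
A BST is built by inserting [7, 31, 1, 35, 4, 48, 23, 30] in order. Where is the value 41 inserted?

Starting tree (level order): [7, 1, 31, None, 4, 23, 35, None, None, None, 30, None, 48]
Insertion path: 7 -> 31 -> 35 -> 48
Result: insert 41 as left child of 48
Final tree (level order): [7, 1, 31, None, 4, 23, 35, None, None, None, 30, None, 48, None, None, 41]


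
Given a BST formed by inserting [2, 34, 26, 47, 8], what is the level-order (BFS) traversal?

Tree insertion order: [2, 34, 26, 47, 8]
Tree (level-order array): [2, None, 34, 26, 47, 8]
BFS from the root, enqueuing left then right child of each popped node:
  queue [2] -> pop 2, enqueue [34], visited so far: [2]
  queue [34] -> pop 34, enqueue [26, 47], visited so far: [2, 34]
  queue [26, 47] -> pop 26, enqueue [8], visited so far: [2, 34, 26]
  queue [47, 8] -> pop 47, enqueue [none], visited so far: [2, 34, 26, 47]
  queue [8] -> pop 8, enqueue [none], visited so far: [2, 34, 26, 47, 8]
Result: [2, 34, 26, 47, 8]


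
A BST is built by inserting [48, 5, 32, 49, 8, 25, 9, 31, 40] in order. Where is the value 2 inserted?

Starting tree (level order): [48, 5, 49, None, 32, None, None, 8, 40, None, 25, None, None, 9, 31]
Insertion path: 48 -> 5
Result: insert 2 as left child of 5
Final tree (level order): [48, 5, 49, 2, 32, None, None, None, None, 8, 40, None, 25, None, None, 9, 31]


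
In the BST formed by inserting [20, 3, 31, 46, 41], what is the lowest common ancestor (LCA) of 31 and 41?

Tree insertion order: [20, 3, 31, 46, 41]
Tree (level-order array): [20, 3, 31, None, None, None, 46, 41]
In a BST, the LCA of p=31, q=41 is the first node v on the
root-to-leaf path with p <= v <= q (go left if both < v, right if both > v).
Walk from root:
  at 20: both 31 and 41 > 20, go right
  at 31: 31 <= 31 <= 41, this is the LCA
LCA = 31


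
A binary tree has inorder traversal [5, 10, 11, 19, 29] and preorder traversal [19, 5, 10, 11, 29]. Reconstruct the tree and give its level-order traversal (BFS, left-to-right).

Inorder:  [5, 10, 11, 19, 29]
Preorder: [19, 5, 10, 11, 29]
Algorithm: preorder visits root first, so consume preorder in order;
for each root, split the current inorder slice at that value into
left-subtree inorder and right-subtree inorder, then recurse.
Recursive splits:
  root=19; inorder splits into left=[5, 10, 11], right=[29]
  root=5; inorder splits into left=[], right=[10, 11]
  root=10; inorder splits into left=[], right=[11]
  root=11; inorder splits into left=[], right=[]
  root=29; inorder splits into left=[], right=[]
Reconstructed level-order: [19, 5, 29, 10, 11]


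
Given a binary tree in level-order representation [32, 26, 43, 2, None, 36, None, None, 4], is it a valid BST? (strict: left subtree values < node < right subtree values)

Level-order array: [32, 26, 43, 2, None, 36, None, None, 4]
Validate using subtree bounds (lo, hi): at each node, require lo < value < hi,
then recurse left with hi=value and right with lo=value.
Preorder trace (stopping at first violation):
  at node 32 with bounds (-inf, +inf): OK
  at node 26 with bounds (-inf, 32): OK
  at node 2 with bounds (-inf, 26): OK
  at node 4 with bounds (2, 26): OK
  at node 43 with bounds (32, +inf): OK
  at node 36 with bounds (32, 43): OK
No violation found at any node.
Result: Valid BST


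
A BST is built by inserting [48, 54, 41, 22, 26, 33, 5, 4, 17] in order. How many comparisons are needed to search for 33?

Search path for 33: 48 -> 41 -> 22 -> 26 -> 33
Found: True
Comparisons: 5


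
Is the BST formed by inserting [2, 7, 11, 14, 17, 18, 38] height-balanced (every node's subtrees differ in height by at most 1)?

Tree (level-order array): [2, None, 7, None, 11, None, 14, None, 17, None, 18, None, 38]
Definition: a tree is height-balanced if, at every node, |h(left) - h(right)| <= 1 (empty subtree has height -1).
Bottom-up per-node check:
  node 38: h_left=-1, h_right=-1, diff=0 [OK], height=0
  node 18: h_left=-1, h_right=0, diff=1 [OK], height=1
  node 17: h_left=-1, h_right=1, diff=2 [FAIL (|-1-1|=2 > 1)], height=2
  node 14: h_left=-1, h_right=2, diff=3 [FAIL (|-1-2|=3 > 1)], height=3
  node 11: h_left=-1, h_right=3, diff=4 [FAIL (|-1-3|=4 > 1)], height=4
  node 7: h_left=-1, h_right=4, diff=5 [FAIL (|-1-4|=5 > 1)], height=5
  node 2: h_left=-1, h_right=5, diff=6 [FAIL (|-1-5|=6 > 1)], height=6
Node 17 violates the condition: |-1 - 1| = 2 > 1.
Result: Not balanced


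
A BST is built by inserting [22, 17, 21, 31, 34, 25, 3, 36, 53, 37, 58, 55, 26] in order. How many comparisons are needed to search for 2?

Search path for 2: 22 -> 17 -> 3
Found: False
Comparisons: 3


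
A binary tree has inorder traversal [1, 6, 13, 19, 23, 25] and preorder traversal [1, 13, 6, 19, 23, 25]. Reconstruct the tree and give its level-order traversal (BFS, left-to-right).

Inorder:  [1, 6, 13, 19, 23, 25]
Preorder: [1, 13, 6, 19, 23, 25]
Algorithm: preorder visits root first, so consume preorder in order;
for each root, split the current inorder slice at that value into
left-subtree inorder and right-subtree inorder, then recurse.
Recursive splits:
  root=1; inorder splits into left=[], right=[6, 13, 19, 23, 25]
  root=13; inorder splits into left=[6], right=[19, 23, 25]
  root=6; inorder splits into left=[], right=[]
  root=19; inorder splits into left=[], right=[23, 25]
  root=23; inorder splits into left=[], right=[25]
  root=25; inorder splits into left=[], right=[]
Reconstructed level-order: [1, 13, 6, 19, 23, 25]


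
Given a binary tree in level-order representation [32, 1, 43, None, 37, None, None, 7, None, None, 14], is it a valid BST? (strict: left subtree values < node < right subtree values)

Level-order array: [32, 1, 43, None, 37, None, None, 7, None, None, 14]
Validate using subtree bounds (lo, hi): at each node, require lo < value < hi,
then recurse left with hi=value and right with lo=value.
Preorder trace (stopping at first violation):
  at node 32 with bounds (-inf, +inf): OK
  at node 1 with bounds (-inf, 32): OK
  at node 37 with bounds (1, 32): VIOLATION
Node 37 violates its bound: not (1 < 37 < 32).
Result: Not a valid BST


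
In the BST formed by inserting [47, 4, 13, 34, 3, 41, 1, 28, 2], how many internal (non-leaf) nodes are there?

Tree built from: [47, 4, 13, 34, 3, 41, 1, 28, 2]
Tree (level-order array): [47, 4, None, 3, 13, 1, None, None, 34, None, 2, 28, 41]
Rule: An internal node has at least one child.
Per-node child counts:
  node 47: 1 child(ren)
  node 4: 2 child(ren)
  node 3: 1 child(ren)
  node 1: 1 child(ren)
  node 2: 0 child(ren)
  node 13: 1 child(ren)
  node 34: 2 child(ren)
  node 28: 0 child(ren)
  node 41: 0 child(ren)
Matching nodes: [47, 4, 3, 1, 13, 34]
Count of internal (non-leaf) nodes: 6


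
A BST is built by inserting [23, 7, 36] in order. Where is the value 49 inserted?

Starting tree (level order): [23, 7, 36]
Insertion path: 23 -> 36
Result: insert 49 as right child of 36
Final tree (level order): [23, 7, 36, None, None, None, 49]


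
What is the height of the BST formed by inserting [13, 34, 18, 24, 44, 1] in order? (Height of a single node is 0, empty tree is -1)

Insertion order: [13, 34, 18, 24, 44, 1]
Tree (level-order array): [13, 1, 34, None, None, 18, 44, None, 24]
Compute height bottom-up (empty subtree = -1):
  height(1) = 1 + max(-1, -1) = 0
  height(24) = 1 + max(-1, -1) = 0
  height(18) = 1 + max(-1, 0) = 1
  height(44) = 1 + max(-1, -1) = 0
  height(34) = 1 + max(1, 0) = 2
  height(13) = 1 + max(0, 2) = 3
Height = 3


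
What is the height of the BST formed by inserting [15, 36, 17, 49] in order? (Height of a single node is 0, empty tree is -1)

Insertion order: [15, 36, 17, 49]
Tree (level-order array): [15, None, 36, 17, 49]
Compute height bottom-up (empty subtree = -1):
  height(17) = 1 + max(-1, -1) = 0
  height(49) = 1 + max(-1, -1) = 0
  height(36) = 1 + max(0, 0) = 1
  height(15) = 1 + max(-1, 1) = 2
Height = 2


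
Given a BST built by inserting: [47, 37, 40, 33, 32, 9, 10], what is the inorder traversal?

Tree insertion order: [47, 37, 40, 33, 32, 9, 10]
Tree (level-order array): [47, 37, None, 33, 40, 32, None, None, None, 9, None, None, 10]
Inorder traversal: [9, 10, 32, 33, 37, 40, 47]


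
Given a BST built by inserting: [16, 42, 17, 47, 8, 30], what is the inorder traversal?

Tree insertion order: [16, 42, 17, 47, 8, 30]
Tree (level-order array): [16, 8, 42, None, None, 17, 47, None, 30]
Inorder traversal: [8, 16, 17, 30, 42, 47]


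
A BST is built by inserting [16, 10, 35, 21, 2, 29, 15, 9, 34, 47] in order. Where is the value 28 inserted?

Starting tree (level order): [16, 10, 35, 2, 15, 21, 47, None, 9, None, None, None, 29, None, None, None, None, None, 34]
Insertion path: 16 -> 35 -> 21 -> 29
Result: insert 28 as left child of 29
Final tree (level order): [16, 10, 35, 2, 15, 21, 47, None, 9, None, None, None, 29, None, None, None, None, 28, 34]


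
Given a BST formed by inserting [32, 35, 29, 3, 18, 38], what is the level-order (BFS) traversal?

Tree insertion order: [32, 35, 29, 3, 18, 38]
Tree (level-order array): [32, 29, 35, 3, None, None, 38, None, 18]
BFS from the root, enqueuing left then right child of each popped node:
  queue [32] -> pop 32, enqueue [29, 35], visited so far: [32]
  queue [29, 35] -> pop 29, enqueue [3], visited so far: [32, 29]
  queue [35, 3] -> pop 35, enqueue [38], visited so far: [32, 29, 35]
  queue [3, 38] -> pop 3, enqueue [18], visited so far: [32, 29, 35, 3]
  queue [38, 18] -> pop 38, enqueue [none], visited so far: [32, 29, 35, 3, 38]
  queue [18] -> pop 18, enqueue [none], visited so far: [32, 29, 35, 3, 38, 18]
Result: [32, 29, 35, 3, 38, 18]


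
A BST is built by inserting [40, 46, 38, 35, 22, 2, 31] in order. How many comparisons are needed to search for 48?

Search path for 48: 40 -> 46
Found: False
Comparisons: 2


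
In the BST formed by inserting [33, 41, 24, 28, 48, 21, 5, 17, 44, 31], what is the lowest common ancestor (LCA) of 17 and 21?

Tree insertion order: [33, 41, 24, 28, 48, 21, 5, 17, 44, 31]
Tree (level-order array): [33, 24, 41, 21, 28, None, 48, 5, None, None, 31, 44, None, None, 17]
In a BST, the LCA of p=17, q=21 is the first node v on the
root-to-leaf path with p <= v <= q (go left if both < v, right if both > v).
Walk from root:
  at 33: both 17 and 21 < 33, go left
  at 24: both 17 and 21 < 24, go left
  at 21: 17 <= 21 <= 21, this is the LCA
LCA = 21


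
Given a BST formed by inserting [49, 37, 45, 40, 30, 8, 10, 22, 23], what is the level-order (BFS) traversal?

Tree insertion order: [49, 37, 45, 40, 30, 8, 10, 22, 23]
Tree (level-order array): [49, 37, None, 30, 45, 8, None, 40, None, None, 10, None, None, None, 22, None, 23]
BFS from the root, enqueuing left then right child of each popped node:
  queue [49] -> pop 49, enqueue [37], visited so far: [49]
  queue [37] -> pop 37, enqueue [30, 45], visited so far: [49, 37]
  queue [30, 45] -> pop 30, enqueue [8], visited so far: [49, 37, 30]
  queue [45, 8] -> pop 45, enqueue [40], visited so far: [49, 37, 30, 45]
  queue [8, 40] -> pop 8, enqueue [10], visited so far: [49, 37, 30, 45, 8]
  queue [40, 10] -> pop 40, enqueue [none], visited so far: [49, 37, 30, 45, 8, 40]
  queue [10] -> pop 10, enqueue [22], visited so far: [49, 37, 30, 45, 8, 40, 10]
  queue [22] -> pop 22, enqueue [23], visited so far: [49, 37, 30, 45, 8, 40, 10, 22]
  queue [23] -> pop 23, enqueue [none], visited so far: [49, 37, 30, 45, 8, 40, 10, 22, 23]
Result: [49, 37, 30, 45, 8, 40, 10, 22, 23]


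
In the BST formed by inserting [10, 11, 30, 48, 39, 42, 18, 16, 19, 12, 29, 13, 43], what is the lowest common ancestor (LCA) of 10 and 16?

Tree insertion order: [10, 11, 30, 48, 39, 42, 18, 16, 19, 12, 29, 13, 43]
Tree (level-order array): [10, None, 11, None, 30, 18, 48, 16, 19, 39, None, 12, None, None, 29, None, 42, None, 13, None, None, None, 43]
In a BST, the LCA of p=10, q=16 is the first node v on the
root-to-leaf path with p <= v <= q (go left if both < v, right if both > v).
Walk from root:
  at 10: 10 <= 10 <= 16, this is the LCA
LCA = 10


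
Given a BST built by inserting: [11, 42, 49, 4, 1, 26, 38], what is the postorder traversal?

Tree insertion order: [11, 42, 49, 4, 1, 26, 38]
Tree (level-order array): [11, 4, 42, 1, None, 26, 49, None, None, None, 38]
Postorder traversal: [1, 4, 38, 26, 49, 42, 11]


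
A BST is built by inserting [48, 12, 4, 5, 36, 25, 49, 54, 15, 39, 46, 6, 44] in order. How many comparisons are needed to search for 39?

Search path for 39: 48 -> 12 -> 36 -> 39
Found: True
Comparisons: 4


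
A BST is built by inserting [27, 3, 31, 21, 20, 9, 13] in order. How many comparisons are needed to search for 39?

Search path for 39: 27 -> 31
Found: False
Comparisons: 2


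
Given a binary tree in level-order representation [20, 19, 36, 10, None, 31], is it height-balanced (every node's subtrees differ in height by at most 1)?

Tree (level-order array): [20, 19, 36, 10, None, 31]
Definition: a tree is height-balanced if, at every node, |h(left) - h(right)| <= 1 (empty subtree has height -1).
Bottom-up per-node check:
  node 10: h_left=-1, h_right=-1, diff=0 [OK], height=0
  node 19: h_left=0, h_right=-1, diff=1 [OK], height=1
  node 31: h_left=-1, h_right=-1, diff=0 [OK], height=0
  node 36: h_left=0, h_right=-1, diff=1 [OK], height=1
  node 20: h_left=1, h_right=1, diff=0 [OK], height=2
All nodes satisfy the balance condition.
Result: Balanced


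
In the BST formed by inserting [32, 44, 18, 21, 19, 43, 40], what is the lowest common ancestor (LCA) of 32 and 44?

Tree insertion order: [32, 44, 18, 21, 19, 43, 40]
Tree (level-order array): [32, 18, 44, None, 21, 43, None, 19, None, 40]
In a BST, the LCA of p=32, q=44 is the first node v on the
root-to-leaf path with p <= v <= q (go left if both < v, right if both > v).
Walk from root:
  at 32: 32 <= 32 <= 44, this is the LCA
LCA = 32


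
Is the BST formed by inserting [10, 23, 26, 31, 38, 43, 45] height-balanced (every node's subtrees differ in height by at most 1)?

Tree (level-order array): [10, None, 23, None, 26, None, 31, None, 38, None, 43, None, 45]
Definition: a tree is height-balanced if, at every node, |h(left) - h(right)| <= 1 (empty subtree has height -1).
Bottom-up per-node check:
  node 45: h_left=-1, h_right=-1, diff=0 [OK], height=0
  node 43: h_left=-1, h_right=0, diff=1 [OK], height=1
  node 38: h_left=-1, h_right=1, diff=2 [FAIL (|-1-1|=2 > 1)], height=2
  node 31: h_left=-1, h_right=2, diff=3 [FAIL (|-1-2|=3 > 1)], height=3
  node 26: h_left=-1, h_right=3, diff=4 [FAIL (|-1-3|=4 > 1)], height=4
  node 23: h_left=-1, h_right=4, diff=5 [FAIL (|-1-4|=5 > 1)], height=5
  node 10: h_left=-1, h_right=5, diff=6 [FAIL (|-1-5|=6 > 1)], height=6
Node 38 violates the condition: |-1 - 1| = 2 > 1.
Result: Not balanced


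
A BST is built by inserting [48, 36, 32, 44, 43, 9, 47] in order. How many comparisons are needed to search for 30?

Search path for 30: 48 -> 36 -> 32 -> 9
Found: False
Comparisons: 4


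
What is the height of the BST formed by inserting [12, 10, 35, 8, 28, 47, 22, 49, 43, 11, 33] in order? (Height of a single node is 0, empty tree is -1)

Insertion order: [12, 10, 35, 8, 28, 47, 22, 49, 43, 11, 33]
Tree (level-order array): [12, 10, 35, 8, 11, 28, 47, None, None, None, None, 22, 33, 43, 49]
Compute height bottom-up (empty subtree = -1):
  height(8) = 1 + max(-1, -1) = 0
  height(11) = 1 + max(-1, -1) = 0
  height(10) = 1 + max(0, 0) = 1
  height(22) = 1 + max(-1, -1) = 0
  height(33) = 1 + max(-1, -1) = 0
  height(28) = 1 + max(0, 0) = 1
  height(43) = 1 + max(-1, -1) = 0
  height(49) = 1 + max(-1, -1) = 0
  height(47) = 1 + max(0, 0) = 1
  height(35) = 1 + max(1, 1) = 2
  height(12) = 1 + max(1, 2) = 3
Height = 3


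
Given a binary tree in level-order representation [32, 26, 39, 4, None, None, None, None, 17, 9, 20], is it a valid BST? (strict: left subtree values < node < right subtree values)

Level-order array: [32, 26, 39, 4, None, None, None, None, 17, 9, 20]
Validate using subtree bounds (lo, hi): at each node, require lo < value < hi,
then recurse left with hi=value and right with lo=value.
Preorder trace (stopping at first violation):
  at node 32 with bounds (-inf, +inf): OK
  at node 26 with bounds (-inf, 32): OK
  at node 4 with bounds (-inf, 26): OK
  at node 17 with bounds (4, 26): OK
  at node 9 with bounds (4, 17): OK
  at node 20 with bounds (17, 26): OK
  at node 39 with bounds (32, +inf): OK
No violation found at any node.
Result: Valid BST


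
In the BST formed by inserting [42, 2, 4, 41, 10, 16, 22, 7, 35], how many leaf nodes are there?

Tree built from: [42, 2, 4, 41, 10, 16, 22, 7, 35]
Tree (level-order array): [42, 2, None, None, 4, None, 41, 10, None, 7, 16, None, None, None, 22, None, 35]
Rule: A leaf has 0 children.
Per-node child counts:
  node 42: 1 child(ren)
  node 2: 1 child(ren)
  node 4: 1 child(ren)
  node 41: 1 child(ren)
  node 10: 2 child(ren)
  node 7: 0 child(ren)
  node 16: 1 child(ren)
  node 22: 1 child(ren)
  node 35: 0 child(ren)
Matching nodes: [7, 35]
Count of leaf nodes: 2


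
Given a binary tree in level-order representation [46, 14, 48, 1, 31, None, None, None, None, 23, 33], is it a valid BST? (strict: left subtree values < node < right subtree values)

Level-order array: [46, 14, 48, 1, 31, None, None, None, None, 23, 33]
Validate using subtree bounds (lo, hi): at each node, require lo < value < hi,
then recurse left with hi=value and right with lo=value.
Preorder trace (stopping at first violation):
  at node 46 with bounds (-inf, +inf): OK
  at node 14 with bounds (-inf, 46): OK
  at node 1 with bounds (-inf, 14): OK
  at node 31 with bounds (14, 46): OK
  at node 23 with bounds (14, 31): OK
  at node 33 with bounds (31, 46): OK
  at node 48 with bounds (46, +inf): OK
No violation found at any node.
Result: Valid BST


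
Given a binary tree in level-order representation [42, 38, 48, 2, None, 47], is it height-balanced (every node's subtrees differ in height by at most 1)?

Tree (level-order array): [42, 38, 48, 2, None, 47]
Definition: a tree is height-balanced if, at every node, |h(left) - h(right)| <= 1 (empty subtree has height -1).
Bottom-up per-node check:
  node 2: h_left=-1, h_right=-1, diff=0 [OK], height=0
  node 38: h_left=0, h_right=-1, diff=1 [OK], height=1
  node 47: h_left=-1, h_right=-1, diff=0 [OK], height=0
  node 48: h_left=0, h_right=-1, diff=1 [OK], height=1
  node 42: h_left=1, h_right=1, diff=0 [OK], height=2
All nodes satisfy the balance condition.
Result: Balanced


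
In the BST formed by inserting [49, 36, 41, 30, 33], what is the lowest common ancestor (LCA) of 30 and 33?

Tree insertion order: [49, 36, 41, 30, 33]
Tree (level-order array): [49, 36, None, 30, 41, None, 33]
In a BST, the LCA of p=30, q=33 is the first node v on the
root-to-leaf path with p <= v <= q (go left if both < v, right if both > v).
Walk from root:
  at 49: both 30 and 33 < 49, go left
  at 36: both 30 and 33 < 36, go left
  at 30: 30 <= 30 <= 33, this is the LCA
LCA = 30


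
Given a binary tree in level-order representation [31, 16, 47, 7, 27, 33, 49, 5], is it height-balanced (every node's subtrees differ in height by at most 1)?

Tree (level-order array): [31, 16, 47, 7, 27, 33, 49, 5]
Definition: a tree is height-balanced if, at every node, |h(left) - h(right)| <= 1 (empty subtree has height -1).
Bottom-up per-node check:
  node 5: h_left=-1, h_right=-1, diff=0 [OK], height=0
  node 7: h_left=0, h_right=-1, diff=1 [OK], height=1
  node 27: h_left=-1, h_right=-1, diff=0 [OK], height=0
  node 16: h_left=1, h_right=0, diff=1 [OK], height=2
  node 33: h_left=-1, h_right=-1, diff=0 [OK], height=0
  node 49: h_left=-1, h_right=-1, diff=0 [OK], height=0
  node 47: h_left=0, h_right=0, diff=0 [OK], height=1
  node 31: h_left=2, h_right=1, diff=1 [OK], height=3
All nodes satisfy the balance condition.
Result: Balanced


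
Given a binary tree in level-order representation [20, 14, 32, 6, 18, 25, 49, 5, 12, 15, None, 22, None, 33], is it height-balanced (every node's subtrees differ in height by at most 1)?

Tree (level-order array): [20, 14, 32, 6, 18, 25, 49, 5, 12, 15, None, 22, None, 33]
Definition: a tree is height-balanced if, at every node, |h(left) - h(right)| <= 1 (empty subtree has height -1).
Bottom-up per-node check:
  node 5: h_left=-1, h_right=-1, diff=0 [OK], height=0
  node 12: h_left=-1, h_right=-1, diff=0 [OK], height=0
  node 6: h_left=0, h_right=0, diff=0 [OK], height=1
  node 15: h_left=-1, h_right=-1, diff=0 [OK], height=0
  node 18: h_left=0, h_right=-1, diff=1 [OK], height=1
  node 14: h_left=1, h_right=1, diff=0 [OK], height=2
  node 22: h_left=-1, h_right=-1, diff=0 [OK], height=0
  node 25: h_left=0, h_right=-1, diff=1 [OK], height=1
  node 33: h_left=-1, h_right=-1, diff=0 [OK], height=0
  node 49: h_left=0, h_right=-1, diff=1 [OK], height=1
  node 32: h_left=1, h_right=1, diff=0 [OK], height=2
  node 20: h_left=2, h_right=2, diff=0 [OK], height=3
All nodes satisfy the balance condition.
Result: Balanced


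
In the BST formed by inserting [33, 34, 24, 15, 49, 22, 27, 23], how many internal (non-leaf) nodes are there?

Tree built from: [33, 34, 24, 15, 49, 22, 27, 23]
Tree (level-order array): [33, 24, 34, 15, 27, None, 49, None, 22, None, None, None, None, None, 23]
Rule: An internal node has at least one child.
Per-node child counts:
  node 33: 2 child(ren)
  node 24: 2 child(ren)
  node 15: 1 child(ren)
  node 22: 1 child(ren)
  node 23: 0 child(ren)
  node 27: 0 child(ren)
  node 34: 1 child(ren)
  node 49: 0 child(ren)
Matching nodes: [33, 24, 15, 22, 34]
Count of internal (non-leaf) nodes: 5


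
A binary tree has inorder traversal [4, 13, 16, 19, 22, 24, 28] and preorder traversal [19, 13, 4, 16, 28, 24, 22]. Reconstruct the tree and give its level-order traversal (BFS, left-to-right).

Inorder:  [4, 13, 16, 19, 22, 24, 28]
Preorder: [19, 13, 4, 16, 28, 24, 22]
Algorithm: preorder visits root first, so consume preorder in order;
for each root, split the current inorder slice at that value into
left-subtree inorder and right-subtree inorder, then recurse.
Recursive splits:
  root=19; inorder splits into left=[4, 13, 16], right=[22, 24, 28]
  root=13; inorder splits into left=[4], right=[16]
  root=4; inorder splits into left=[], right=[]
  root=16; inorder splits into left=[], right=[]
  root=28; inorder splits into left=[22, 24], right=[]
  root=24; inorder splits into left=[22], right=[]
  root=22; inorder splits into left=[], right=[]
Reconstructed level-order: [19, 13, 28, 4, 16, 24, 22]


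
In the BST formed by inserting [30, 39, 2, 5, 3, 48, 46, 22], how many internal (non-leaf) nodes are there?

Tree built from: [30, 39, 2, 5, 3, 48, 46, 22]
Tree (level-order array): [30, 2, 39, None, 5, None, 48, 3, 22, 46]
Rule: An internal node has at least one child.
Per-node child counts:
  node 30: 2 child(ren)
  node 2: 1 child(ren)
  node 5: 2 child(ren)
  node 3: 0 child(ren)
  node 22: 0 child(ren)
  node 39: 1 child(ren)
  node 48: 1 child(ren)
  node 46: 0 child(ren)
Matching nodes: [30, 2, 5, 39, 48]
Count of internal (non-leaf) nodes: 5


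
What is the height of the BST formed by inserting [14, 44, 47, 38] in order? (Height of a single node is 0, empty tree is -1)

Insertion order: [14, 44, 47, 38]
Tree (level-order array): [14, None, 44, 38, 47]
Compute height bottom-up (empty subtree = -1):
  height(38) = 1 + max(-1, -1) = 0
  height(47) = 1 + max(-1, -1) = 0
  height(44) = 1 + max(0, 0) = 1
  height(14) = 1 + max(-1, 1) = 2
Height = 2


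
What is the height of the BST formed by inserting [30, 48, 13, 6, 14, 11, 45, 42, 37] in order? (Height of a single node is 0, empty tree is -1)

Insertion order: [30, 48, 13, 6, 14, 11, 45, 42, 37]
Tree (level-order array): [30, 13, 48, 6, 14, 45, None, None, 11, None, None, 42, None, None, None, 37]
Compute height bottom-up (empty subtree = -1):
  height(11) = 1 + max(-1, -1) = 0
  height(6) = 1 + max(-1, 0) = 1
  height(14) = 1 + max(-1, -1) = 0
  height(13) = 1 + max(1, 0) = 2
  height(37) = 1 + max(-1, -1) = 0
  height(42) = 1 + max(0, -1) = 1
  height(45) = 1 + max(1, -1) = 2
  height(48) = 1 + max(2, -1) = 3
  height(30) = 1 + max(2, 3) = 4
Height = 4


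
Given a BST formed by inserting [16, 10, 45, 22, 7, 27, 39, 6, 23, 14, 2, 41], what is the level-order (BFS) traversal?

Tree insertion order: [16, 10, 45, 22, 7, 27, 39, 6, 23, 14, 2, 41]
Tree (level-order array): [16, 10, 45, 7, 14, 22, None, 6, None, None, None, None, 27, 2, None, 23, 39, None, None, None, None, None, 41]
BFS from the root, enqueuing left then right child of each popped node:
  queue [16] -> pop 16, enqueue [10, 45], visited so far: [16]
  queue [10, 45] -> pop 10, enqueue [7, 14], visited so far: [16, 10]
  queue [45, 7, 14] -> pop 45, enqueue [22], visited so far: [16, 10, 45]
  queue [7, 14, 22] -> pop 7, enqueue [6], visited so far: [16, 10, 45, 7]
  queue [14, 22, 6] -> pop 14, enqueue [none], visited so far: [16, 10, 45, 7, 14]
  queue [22, 6] -> pop 22, enqueue [27], visited so far: [16, 10, 45, 7, 14, 22]
  queue [6, 27] -> pop 6, enqueue [2], visited so far: [16, 10, 45, 7, 14, 22, 6]
  queue [27, 2] -> pop 27, enqueue [23, 39], visited so far: [16, 10, 45, 7, 14, 22, 6, 27]
  queue [2, 23, 39] -> pop 2, enqueue [none], visited so far: [16, 10, 45, 7, 14, 22, 6, 27, 2]
  queue [23, 39] -> pop 23, enqueue [none], visited so far: [16, 10, 45, 7, 14, 22, 6, 27, 2, 23]
  queue [39] -> pop 39, enqueue [41], visited so far: [16, 10, 45, 7, 14, 22, 6, 27, 2, 23, 39]
  queue [41] -> pop 41, enqueue [none], visited so far: [16, 10, 45, 7, 14, 22, 6, 27, 2, 23, 39, 41]
Result: [16, 10, 45, 7, 14, 22, 6, 27, 2, 23, 39, 41]
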